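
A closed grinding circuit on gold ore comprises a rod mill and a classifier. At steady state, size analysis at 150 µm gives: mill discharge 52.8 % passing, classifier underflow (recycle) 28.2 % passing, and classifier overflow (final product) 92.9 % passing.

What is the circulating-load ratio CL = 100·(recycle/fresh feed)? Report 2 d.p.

Mass balance on the −150 µm fraction:
Fd + Rd = Ru + Fo ⇒ R/F = (o−d)/(d−u)
r = (92.9 − 52.8)/(52.8 − 28.2) = 40.1/24.6 = 1.6301
CL = 100·r = 163.01 %

CL = 163.01 %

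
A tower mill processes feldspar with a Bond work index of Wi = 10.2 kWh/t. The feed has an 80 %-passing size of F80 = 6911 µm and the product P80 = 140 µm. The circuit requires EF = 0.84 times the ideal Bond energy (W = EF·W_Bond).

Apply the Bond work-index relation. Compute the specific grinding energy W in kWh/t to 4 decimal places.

W = 10 Wi (1/√P80 − 1/√F80)  [Bond]
1/√140 = 0.084515;  1/√6911 = 0.012029
W = 10·10.2·(0.084515 − 0.012029) = 7.3936 kWh/t
Apply correction: 7.3936 × 0.84 = 6.2106 kWh/t

W = 6.2106 kWh/t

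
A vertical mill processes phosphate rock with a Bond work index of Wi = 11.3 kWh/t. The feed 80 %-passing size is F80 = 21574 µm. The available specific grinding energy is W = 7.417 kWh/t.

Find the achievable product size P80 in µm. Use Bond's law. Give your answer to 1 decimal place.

P80 = 190.5 µm

W_Bond = 10·Wi·(1/√P₈₀ − 1/√F₈₀)
P80^(−½) = W/(10 Wi) + F80^(−½)
  = 7.4170/(10·11.3) + 1/√21574 = 0.065637 + 0.006808 = 0.072445
P80 = (1/0.072445)² = 13.8035² = 190.54 µm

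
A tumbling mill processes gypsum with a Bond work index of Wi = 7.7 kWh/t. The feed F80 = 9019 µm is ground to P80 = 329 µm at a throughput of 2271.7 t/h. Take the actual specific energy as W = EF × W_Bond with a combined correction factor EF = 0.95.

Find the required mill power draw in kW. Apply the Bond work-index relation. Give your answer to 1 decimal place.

Bond: W = 10·Wi·(1/√P80 − 1/√F80)
W = 10·7.7·(1/√329 − 1/√9019) = 10·7.7·(0.044602) = 3.4344 kWh/t
With EF = 0.95: W = 3.4344·0.95 = 3.2626 kWh/t
Power = W × throughput = 3.2626 kWh/t × 2271.7 t/h = 7411.7 kW

P = 7411.7 kW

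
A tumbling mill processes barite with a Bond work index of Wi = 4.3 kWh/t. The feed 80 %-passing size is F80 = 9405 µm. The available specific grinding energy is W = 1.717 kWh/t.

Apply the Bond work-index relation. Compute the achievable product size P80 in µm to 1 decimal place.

P80 = 396.2 µm

Bond:  W = 10 Wi (1/√P − 1/√F)
P80^(−½) = W/(10 Wi) + F80^(−½)
  = 1.7170/(10·4.3) + 1/√9405 = 0.039930 + 0.010311 = 0.050242
P80 = (1/0.050242)² = 19.9038² = 396.16 µm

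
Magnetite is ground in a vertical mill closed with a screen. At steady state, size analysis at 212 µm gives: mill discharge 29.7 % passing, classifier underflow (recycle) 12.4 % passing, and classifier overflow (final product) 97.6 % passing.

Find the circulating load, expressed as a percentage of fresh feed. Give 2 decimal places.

Mass balance on the −212 µm fraction:
(1+r)d = ru + o → r = (o−d)/(d−u)
r = (97.6 − 29.7)/(29.7 − 12.4) = 67.9/17.3 = 3.9249
CL = 100·r = 392.49 %

CL = 392.49 %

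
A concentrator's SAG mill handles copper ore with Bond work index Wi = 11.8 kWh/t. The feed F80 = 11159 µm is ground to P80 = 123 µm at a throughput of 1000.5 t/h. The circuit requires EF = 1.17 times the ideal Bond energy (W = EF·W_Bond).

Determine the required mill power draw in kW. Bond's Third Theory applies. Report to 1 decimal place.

P = 11147.1 kW

Bond:  W = 10 Wi (1/√P − 1/√F)
W = 10·11.8·(1/√123 − 1/√11159) = 10·11.8·(0.080701) = 9.5227 kWh/t
W_actual = 1.17 × 9.5227 = 11.1415 kWh/t
Mill draw = 11.1415 × 1000.5 = 11147.1 kW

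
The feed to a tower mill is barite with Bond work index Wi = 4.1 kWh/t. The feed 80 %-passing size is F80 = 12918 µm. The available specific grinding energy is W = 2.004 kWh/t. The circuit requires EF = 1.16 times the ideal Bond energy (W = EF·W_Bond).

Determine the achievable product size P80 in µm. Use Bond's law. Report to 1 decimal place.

W = 10·Wi·(P80^(-½) − F80^(-½))
W_Bond = W / EF = 2.004 / 1.16 = 1.7276 kWh/t
1/√P80 = 1/√F80 + W_Bond/(10·Wi)
  = 1.7276/(10·4.1) + 1/√12918 = 0.042136 + 0.008798 = 0.050935
P80 = (1/0.050935)² = 19.6330² = 385.46 µm

P80 = 385.5 µm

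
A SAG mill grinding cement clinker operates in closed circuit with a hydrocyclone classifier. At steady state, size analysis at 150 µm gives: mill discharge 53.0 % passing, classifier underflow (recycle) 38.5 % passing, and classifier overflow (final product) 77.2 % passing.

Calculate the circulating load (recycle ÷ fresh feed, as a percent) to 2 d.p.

CL = 166.90 %

Two-product formula at 150 µm:
(1+r)·d = r·u + o ⇒ r = (o−d)/(d−u)
r = (77.2 − 53.0)/(53.0 − 38.5) = 24.2/14.5 = 1.6690
CL = 100·r = 166.90 %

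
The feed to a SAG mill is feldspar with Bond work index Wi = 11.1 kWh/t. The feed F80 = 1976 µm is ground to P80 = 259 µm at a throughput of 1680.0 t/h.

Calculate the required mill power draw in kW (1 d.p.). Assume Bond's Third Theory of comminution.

P = 7392.2 kW

Bond:  W = 10 Wi (1/√P − 1/√F)
W = 10·11.1·(1/√259 − 1/√1976) = 10·11.1·(0.039641) = 4.4001 kWh/t
Power = W × throughput = 4.4001 kWh/t × 1680.0 t/h = 7392.2 kW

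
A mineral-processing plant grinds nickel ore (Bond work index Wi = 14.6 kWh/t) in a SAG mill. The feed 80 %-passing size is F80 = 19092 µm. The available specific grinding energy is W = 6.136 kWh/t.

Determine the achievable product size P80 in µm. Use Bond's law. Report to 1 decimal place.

P80 = 412.0 µm

Bond:  W = 10 Wi (1/√P − 1/√F)
1/√P80 = 1/√F80 + W/(10·Wi)
  = 6.1360/(10·14.6) + 1/√19092 = 0.042027 + 0.007237 = 0.049265
P80 = (1/0.049265)² = 20.2985² = 412.03 µm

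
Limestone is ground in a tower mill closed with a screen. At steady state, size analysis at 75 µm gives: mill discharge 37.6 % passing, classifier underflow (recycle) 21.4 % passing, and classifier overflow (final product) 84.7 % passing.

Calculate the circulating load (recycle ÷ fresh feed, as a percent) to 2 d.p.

Balance %-passing 75 µm (r = R/F):
Fd + Rd = Ru + Fo ⇒ R/F = (o−d)/(d−u)
r = (84.7 − 37.6)/(37.6 − 21.4) = 47.1/16.2 = 2.9074
CL = 100·r = 290.74 %

CL = 290.74 %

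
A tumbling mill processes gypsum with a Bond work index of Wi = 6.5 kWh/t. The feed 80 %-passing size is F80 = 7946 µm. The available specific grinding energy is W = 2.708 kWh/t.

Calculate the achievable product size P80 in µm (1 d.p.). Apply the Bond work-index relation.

W = 10·Wi·(P80^(-½) − F80^(-½))
⇒ 1/√P80 = W/(10·Wi) + 1/√F80
  = 2.7080/(10·6.5) + 1/√7946 = 0.041662 + 0.011218 = 0.052880
P80 = (1/0.052880)² = 18.9108² = 357.62 µm

P80 = 357.6 µm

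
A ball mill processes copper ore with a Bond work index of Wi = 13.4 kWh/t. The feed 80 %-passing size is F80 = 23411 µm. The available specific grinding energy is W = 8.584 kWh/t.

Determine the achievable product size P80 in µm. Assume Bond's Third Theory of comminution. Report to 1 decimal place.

P80 = 200.7 µm

W = 10 Wi (1/√P80 − 1/√F80)  [Bond]
P80^-0.5 = F80^-0.5 + W/(10 Wi)
  = 8.5840/(10·13.4) + 1/√23411 = 0.064060 + 0.006536 = 0.070595
P80 = (1/0.070595)² = 14.1652² = 200.65 µm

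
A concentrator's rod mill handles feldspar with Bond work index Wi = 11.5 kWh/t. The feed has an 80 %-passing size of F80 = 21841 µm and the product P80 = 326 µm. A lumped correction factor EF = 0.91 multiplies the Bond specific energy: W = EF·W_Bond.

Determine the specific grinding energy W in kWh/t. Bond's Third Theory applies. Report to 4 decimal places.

W = 5.0879 kWh/t

Bond:  W = 10 Wi (1/√P − 1/√F)
1/√326 = 0.055385;  1/√21841 = 0.006766
W = 10·11.5·(0.055385 − 0.006766) = 5.5911 kWh/t
Apply correction: 5.5911 × 0.91 = 5.0879 kWh/t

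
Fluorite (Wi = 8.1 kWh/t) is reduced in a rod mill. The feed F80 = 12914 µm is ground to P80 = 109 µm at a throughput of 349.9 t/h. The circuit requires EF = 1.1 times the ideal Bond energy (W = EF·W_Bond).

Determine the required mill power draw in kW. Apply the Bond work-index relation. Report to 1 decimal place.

P = 2711.8 kW

W = 10·Wi·[P80^(−½) − F80^(−½)]
W = 10·8.1·(1/√109 − 1/√12914) = 10·8.1·(0.086983) = 7.0456 kWh/t
Apply correction: 7.0456 × 1.1 = 7.7502 kWh/t
Power = W × throughput = 7.7502 kWh/t × 349.9 t/h = 2711.8 kW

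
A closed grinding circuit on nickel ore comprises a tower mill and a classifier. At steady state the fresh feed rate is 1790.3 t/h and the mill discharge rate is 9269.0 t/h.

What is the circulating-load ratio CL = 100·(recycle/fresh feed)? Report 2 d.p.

CL = 417.73 %

Discharge = new feed + return, hence
R = M − F = 9269.0 − 1790.3 = 7478.7 t/h
CL = 100·R/F = 100·7478.7/1790.3 = 417.73 %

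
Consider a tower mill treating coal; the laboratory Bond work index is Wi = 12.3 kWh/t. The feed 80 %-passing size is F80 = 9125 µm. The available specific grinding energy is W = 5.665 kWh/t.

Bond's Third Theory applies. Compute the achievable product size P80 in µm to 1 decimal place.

P80 = 313.0 µm

W = 10 Wi (P80^-0.5 − F80^-0.5)
P80^-0.5 = F80^-0.5 + W/(10 Wi)
  = 5.6650/(10·12.3) + 1/√9125 = 0.046057 + 0.010468 = 0.056525
P80 = (1/0.056525)² = 17.6912² = 312.98 µm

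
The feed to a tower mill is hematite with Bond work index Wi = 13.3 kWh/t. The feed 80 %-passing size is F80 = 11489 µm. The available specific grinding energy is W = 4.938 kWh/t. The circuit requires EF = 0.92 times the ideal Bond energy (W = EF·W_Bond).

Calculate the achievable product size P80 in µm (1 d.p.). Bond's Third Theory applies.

W = 10 Wi / √P80 − 10 Wi / √F80
W_Bond = W / EF = 4.938 / 0.92 = 5.3674 kWh/t
P80^-0.5 = F80^-0.5 + W_Bond/(10 Wi)
  = 5.3674/(10·13.3) + 1/√11489 = 0.040356 + 0.009330 = 0.049686
P80 = (1/0.049686)² = 20.1265² = 405.07 µm

P80 = 405.1 µm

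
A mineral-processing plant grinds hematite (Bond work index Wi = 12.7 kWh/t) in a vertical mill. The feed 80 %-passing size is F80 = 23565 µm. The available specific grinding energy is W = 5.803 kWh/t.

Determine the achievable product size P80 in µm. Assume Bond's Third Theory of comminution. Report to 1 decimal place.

P80 = 366.9 µm

W = 10·Wi·[P80^(−½) − F80^(−½)]
P80^(−½) = W/(10 Wi) + F80^(−½)
  = 5.8030/(10·12.7) + 1/√23565 = 0.045693 + 0.006514 = 0.052207
P80 = (1/0.052207)² = 19.1544² = 366.89 µm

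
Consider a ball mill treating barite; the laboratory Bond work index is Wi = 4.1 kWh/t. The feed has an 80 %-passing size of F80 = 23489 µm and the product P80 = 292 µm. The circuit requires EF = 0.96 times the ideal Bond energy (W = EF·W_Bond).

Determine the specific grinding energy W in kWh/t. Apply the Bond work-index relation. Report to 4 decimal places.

W = 2.0466 kWh/t

W = 10·Wi·(P80^(-½) − F80^(-½))
1/√292 = 0.058521;  1/√23489 = 0.006525
W = 10·4.1·(0.058521 − 0.006525) = 2.1318 kWh/t
With EF = 0.96: W = 2.1318·0.96 = 2.0466 kWh/t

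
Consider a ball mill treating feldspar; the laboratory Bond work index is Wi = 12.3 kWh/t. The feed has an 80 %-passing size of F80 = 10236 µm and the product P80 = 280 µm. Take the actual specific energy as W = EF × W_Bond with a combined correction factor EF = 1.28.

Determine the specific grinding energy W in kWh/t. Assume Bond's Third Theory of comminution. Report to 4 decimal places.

W = 10 Wi / √P80 − 10 Wi / √F80
1/√280 = 0.059761;  1/√10236 = 0.009884
W = 10·12.3·(0.059761 − 0.009884) = 6.1349 kWh/t
Corrected W = EF·W_Bond = 1.28·6.1349 = 7.8527 kWh/t

W = 7.8527 kWh/t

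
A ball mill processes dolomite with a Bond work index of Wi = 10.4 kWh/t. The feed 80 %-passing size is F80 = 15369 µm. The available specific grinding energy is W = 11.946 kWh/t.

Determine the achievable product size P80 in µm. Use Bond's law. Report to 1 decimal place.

P80 = 66.2 µm

W = 10 Wi (P80^-0.5 − F80^-0.5)
1/√P80 = 1/√F80 + W/(10·Wi)
  = 11.9460/(10·10.4) + 1/√15369 = 0.114865 + 0.008066 = 0.122932
P80 = (1/0.122932)² = 8.1346² = 66.17 µm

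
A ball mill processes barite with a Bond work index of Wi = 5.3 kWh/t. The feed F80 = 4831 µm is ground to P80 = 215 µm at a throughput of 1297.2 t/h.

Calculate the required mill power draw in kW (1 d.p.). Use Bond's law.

W_Bond = 10·Wi·(1/√P₈₀ − 1/√F₈₀)
W = 10·5.3·(1/√215 − 1/√4831) = 10·5.3·(0.053812) = 2.8520 kWh/t
Power = W × throughput = 2.8520 kWh/t × 1297.2 t/h = 3699.7 kW

P = 3699.7 kW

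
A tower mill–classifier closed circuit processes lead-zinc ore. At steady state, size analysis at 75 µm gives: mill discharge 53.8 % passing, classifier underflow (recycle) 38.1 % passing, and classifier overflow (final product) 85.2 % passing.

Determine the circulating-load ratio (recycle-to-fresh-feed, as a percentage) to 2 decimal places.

Mass balance on the −75 µm fraction:
d + r·d = r·u + o → r(d−u) = o−d
r = (85.2 − 53.8)/(53.8 − 38.1) = 31.4/15.7 = 2.0000
CL = 100·r = 200.00 %

CL = 200.00 %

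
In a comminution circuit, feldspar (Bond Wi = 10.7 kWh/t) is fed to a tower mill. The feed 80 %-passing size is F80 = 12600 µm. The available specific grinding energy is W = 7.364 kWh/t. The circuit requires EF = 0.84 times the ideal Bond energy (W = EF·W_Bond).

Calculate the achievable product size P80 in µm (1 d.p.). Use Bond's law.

P80 = 121.2 µm

Bond: W = 10·Wi·(1/√P80 − 1/√F80)
W_Bond = W / EF = 7.364 / 0.84 = 8.7667 kWh/t
1/√P80 = 1/√F80 + W_Bond/(10·Wi)
  = 8.7667/(10·10.7) + 1/√12600 = 0.081931 + 0.008909 = 0.090840
P80 = (1/0.090840)² = 11.0083² = 121.18 µm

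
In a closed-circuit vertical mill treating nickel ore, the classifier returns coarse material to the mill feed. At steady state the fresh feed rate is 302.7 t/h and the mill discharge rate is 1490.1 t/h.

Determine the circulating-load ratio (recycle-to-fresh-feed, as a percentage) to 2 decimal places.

CL = 392.27 %

Mill node: discharge = fresh + recycle.
R = M − F = 1490.1 − 302.7 = 1187.4 t/h
CL = 100·R/F = 100·1187.4/302.7 = 392.27 %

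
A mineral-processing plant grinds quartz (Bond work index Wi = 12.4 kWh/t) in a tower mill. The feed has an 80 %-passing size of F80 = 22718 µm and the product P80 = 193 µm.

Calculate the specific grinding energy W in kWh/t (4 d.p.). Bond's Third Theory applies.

W = 8.1030 kWh/t

W_Bond = 10·Wi·(1/√P₈₀ − 1/√F₈₀)
1/√193 = 0.071982;  1/√22718 = 0.006635
W = 10·12.4·(0.071982 − 0.006635) = 8.1030 kWh/t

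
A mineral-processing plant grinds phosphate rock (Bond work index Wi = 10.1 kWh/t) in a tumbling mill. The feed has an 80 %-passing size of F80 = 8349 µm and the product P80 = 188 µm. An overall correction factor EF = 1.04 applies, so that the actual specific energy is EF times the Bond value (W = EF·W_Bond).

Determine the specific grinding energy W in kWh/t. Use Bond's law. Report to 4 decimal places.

W = 6.5113 kWh/t

W = 10·Wi·(P80^(-½) − F80^(-½))
1/√188 = 0.072932;  1/√8349 = 0.010944
W = 10·10.1·(0.072932 − 0.010944) = 6.2608 kWh/t
W_actual = 1.04 × 6.2608 = 6.5113 kWh/t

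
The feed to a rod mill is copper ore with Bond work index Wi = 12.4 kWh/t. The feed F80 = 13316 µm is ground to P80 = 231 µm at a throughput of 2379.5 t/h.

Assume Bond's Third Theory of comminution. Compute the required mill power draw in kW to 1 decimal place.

P = 16856.5 kW

W_Bond = 10·Wi·(1/√P₈₀ − 1/√F₈₀)
W = 10·12.4·(1/√231 − 1/√13316) = 10·12.4·(0.057129) = 7.0840 kWh/t
Mill draw = 7.0840 × 2379.5 = 16856.5 kW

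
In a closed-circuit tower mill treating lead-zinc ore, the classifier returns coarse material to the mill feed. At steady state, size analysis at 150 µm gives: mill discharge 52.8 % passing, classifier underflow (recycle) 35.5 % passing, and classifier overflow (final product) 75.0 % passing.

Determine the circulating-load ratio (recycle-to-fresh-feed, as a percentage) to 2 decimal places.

CL = 128.32 %

Classifier node, passing 150 µm:
d + r·d = r·u + o → r(d−u) = o−d
r = (75.0 − 52.8)/(52.8 − 35.5) = 22.2/17.3 = 1.2832
CL = 100·r = 128.32 %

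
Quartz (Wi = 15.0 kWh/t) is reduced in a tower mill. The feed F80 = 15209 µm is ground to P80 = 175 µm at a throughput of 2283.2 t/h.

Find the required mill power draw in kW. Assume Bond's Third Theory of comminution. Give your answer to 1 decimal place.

W = 10 Wi (1/√P80 − 1/√F80)  [Bond]
W = 10·15.0·(1/√175 − 1/√15209) = 10·15.0·(0.067484) = 10.1226 kWh/t
Power = W × throughput = 10.1226 kWh/t × 2283.2 t/h = 23112.0 kW

P = 23112.0 kW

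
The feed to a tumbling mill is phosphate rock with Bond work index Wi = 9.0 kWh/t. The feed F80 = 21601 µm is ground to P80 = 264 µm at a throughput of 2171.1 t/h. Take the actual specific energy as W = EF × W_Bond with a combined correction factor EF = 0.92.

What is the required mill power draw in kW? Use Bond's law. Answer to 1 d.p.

P = 9840.8 kW

Bond:  W = 10 Wi (1/√P − 1/√F)
W = 10·9.0·(1/√264 − 1/√21601) = 10·9.0·(0.054742) = 4.9268 kWh/t
Apply correction: 4.9268 × 0.92 = 4.5326 kWh/t
Mill draw = 4.5326 × 2171.1 = 9840.8 kW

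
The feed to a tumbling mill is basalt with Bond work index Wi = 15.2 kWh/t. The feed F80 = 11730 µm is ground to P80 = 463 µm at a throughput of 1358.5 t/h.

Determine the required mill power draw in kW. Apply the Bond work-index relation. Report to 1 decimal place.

W = 10 Wi (P80^-0.5 − F80^-0.5)
W = 10·15.2·(1/√463 − 1/√11730) = 10·15.2·(0.037241) = 5.6606 kWh/t
P_mill = W·ṁ = 5.6606·1358.5 = 7689.9 kW

P = 7689.9 kW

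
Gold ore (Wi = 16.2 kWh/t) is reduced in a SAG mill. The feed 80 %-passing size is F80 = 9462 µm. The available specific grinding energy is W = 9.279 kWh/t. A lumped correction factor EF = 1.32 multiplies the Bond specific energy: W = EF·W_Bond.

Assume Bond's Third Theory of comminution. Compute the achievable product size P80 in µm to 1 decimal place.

W = 10·Wi·(P80^(-½) − F80^(-½))
W_Bond = W / EF = 9.279 / 1.32 = 7.0295 kWh/t
P80^(−½) = W_Bond/(10 Wi) + F80^(−½)
  = 7.0295/(10·16.2) + 1/√9462 = 0.043392 + 0.010280 = 0.053673
P80 = (1/0.053673)² = 18.6315² = 347.13 µm

P80 = 347.1 µm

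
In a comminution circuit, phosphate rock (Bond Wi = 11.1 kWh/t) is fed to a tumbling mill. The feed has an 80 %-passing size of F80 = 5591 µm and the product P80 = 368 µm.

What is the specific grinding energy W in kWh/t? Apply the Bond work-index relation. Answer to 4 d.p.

W = 4.3018 kWh/t

W = 10 Wi (P80^-0.5 − F80^-0.5)
1/√368 = 0.052129;  1/√5591 = 0.013374
W = 10·11.1·(0.052129 − 0.013374) = 4.3018 kWh/t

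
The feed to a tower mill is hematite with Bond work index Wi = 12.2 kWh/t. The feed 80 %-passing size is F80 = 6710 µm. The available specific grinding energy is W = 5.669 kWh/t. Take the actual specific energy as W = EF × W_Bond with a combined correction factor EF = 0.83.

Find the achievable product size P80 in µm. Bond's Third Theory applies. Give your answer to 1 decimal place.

Bond: W = 10·Wi·(1/√P80 − 1/√F80)
W_Bond = W / EF = 5.669 / 0.83 = 6.8301 kWh/t
⇒ 1/√P80 = W_Bond/(10 Wi) + 1/√F80
  = 6.8301/(10·12.2) + 1/√6710 = 0.055985 + 0.012208 = 0.068192
P80 = (1/0.068192)² = 14.6644² = 215.04 µm

P80 = 215.0 µm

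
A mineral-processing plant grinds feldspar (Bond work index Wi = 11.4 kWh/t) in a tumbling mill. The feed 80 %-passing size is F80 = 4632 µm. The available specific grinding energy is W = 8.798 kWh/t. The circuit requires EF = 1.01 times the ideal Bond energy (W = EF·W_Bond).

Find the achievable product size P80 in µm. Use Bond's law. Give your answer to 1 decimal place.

P80 = 120.5 µm

Bond: W = 10·Wi·(1/√P80 − 1/√F80)
W_Bond = W / EF = 8.798 / 1.01 = 8.7109 kWh/t
1/√P80 = 1/√F80 + W_Bond/(10·Wi)
  = 8.7109/(10·11.4) + 1/√4632 = 0.076411 + 0.014693 = 0.091105
P80 = (1/0.091105)² = 10.9764² = 120.48 µm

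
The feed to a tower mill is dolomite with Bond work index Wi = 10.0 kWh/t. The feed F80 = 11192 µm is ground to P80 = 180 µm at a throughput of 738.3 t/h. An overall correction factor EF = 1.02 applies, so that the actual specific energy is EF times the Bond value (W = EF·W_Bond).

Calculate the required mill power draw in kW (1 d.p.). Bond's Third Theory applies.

P = 4901.2 kW

W = 10·Wi·(P80^(-½) − F80^(-½))
W = 10·10.0·(1/√180 − 1/√11192) = 10·10.0·(0.065083) = 6.5083 kWh/t
With EF = 1.02: W = 6.5083·1.02 = 6.6385 kWh/t
Mill draw = 6.6385 × 738.3 = 4901.2 kW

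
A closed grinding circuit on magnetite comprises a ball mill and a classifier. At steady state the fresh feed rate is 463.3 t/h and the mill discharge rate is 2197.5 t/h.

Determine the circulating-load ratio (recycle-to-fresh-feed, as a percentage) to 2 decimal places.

CL = 374.31 %

Mill node: discharge = fresh + recycle.
R = M − F = 2197.5 − 463.3 = 1734.2 t/h
CL = 100·R/F = 100·1734.2/463.3 = 374.31 %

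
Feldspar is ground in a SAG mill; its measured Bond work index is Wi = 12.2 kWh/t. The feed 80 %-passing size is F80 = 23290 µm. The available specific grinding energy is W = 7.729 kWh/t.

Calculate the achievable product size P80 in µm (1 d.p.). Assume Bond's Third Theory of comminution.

Bond:  W = 10 Wi (1/√P − 1/√F)
1/√P80 = 1/√F80 + W/(10·Wi)
  = 7.7290/(10·12.2) + 1/√23290 = 0.063352 + 0.006553 = 0.069905
P80 = (1/0.069905)² = 14.3051² = 204.64 µm

P80 = 204.6 µm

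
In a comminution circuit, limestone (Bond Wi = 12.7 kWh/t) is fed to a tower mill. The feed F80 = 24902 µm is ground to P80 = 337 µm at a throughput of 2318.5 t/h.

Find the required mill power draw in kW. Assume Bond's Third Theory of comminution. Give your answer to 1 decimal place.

P = 14173.8 kW

W = 10·Wi·(P80^(-½) − F80^(-½))
W = 10·12.7·(1/√337 − 1/√24902) = 10·12.7·(0.048136) = 6.1133 kWh/t
Mill draw = 6.1133 × 2318.5 = 14173.8 kW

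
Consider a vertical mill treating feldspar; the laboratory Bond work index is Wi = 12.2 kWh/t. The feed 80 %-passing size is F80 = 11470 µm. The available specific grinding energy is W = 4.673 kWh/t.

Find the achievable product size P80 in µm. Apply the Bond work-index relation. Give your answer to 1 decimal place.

P80 = 440.6 µm

W = 10·Wi·[P80^(−½) − F80^(−½)]
1/√P80 = 1/√F80 + W/(10·Wi)
  = 4.6730/(10·12.2) + 1/√11470 = 0.038303 + 0.009337 = 0.047641
P80 = (1/0.047641)² = 20.9905² = 440.60 µm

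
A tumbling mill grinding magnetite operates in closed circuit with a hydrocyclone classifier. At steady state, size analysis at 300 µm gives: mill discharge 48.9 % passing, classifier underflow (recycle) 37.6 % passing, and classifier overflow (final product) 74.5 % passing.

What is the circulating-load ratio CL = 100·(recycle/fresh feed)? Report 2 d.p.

Let r = R/F. Size balance at 300 µm:
Fd + Rd = Ru + Fo ⇒ R/F = (o−d)/(d−u)
r = (74.5 − 48.9)/(48.9 − 37.6) = 25.6/11.3 = 2.2655
CL = 100·r = 226.55 %

CL = 226.55 %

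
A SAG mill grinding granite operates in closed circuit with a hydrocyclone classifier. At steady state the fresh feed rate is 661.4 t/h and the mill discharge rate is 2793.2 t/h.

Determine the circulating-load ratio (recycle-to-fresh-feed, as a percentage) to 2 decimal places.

M = F + R at steady state, so:
R = M − F = 2793.2 − 661.4 = 2131.8 t/h
CL = 100·R/F = 100·2131.8/661.4 = 322.32 %

CL = 322.32 %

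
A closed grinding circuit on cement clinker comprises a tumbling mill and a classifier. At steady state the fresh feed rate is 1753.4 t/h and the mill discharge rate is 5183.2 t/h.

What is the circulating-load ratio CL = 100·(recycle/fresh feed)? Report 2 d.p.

Discharge = new feed + return, hence
R = M − F = 5183.2 − 1753.4 = 3429.8 t/h
CL = 100·R/F = 100·3429.8/1753.4 = 195.61 %

CL = 195.61 %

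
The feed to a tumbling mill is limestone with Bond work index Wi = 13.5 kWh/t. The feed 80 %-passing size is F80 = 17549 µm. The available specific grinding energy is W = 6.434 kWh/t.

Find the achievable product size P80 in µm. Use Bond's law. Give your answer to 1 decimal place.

W = 10 Wi (P80^-0.5 − F80^-0.5)
P80^(−½) = W/(10 Wi) + F80^(−½)
  = 6.4340/(10·13.5) + 1/√17549 = 0.047659 + 0.007549 = 0.055208
P80 = (1/0.055208)² = 18.1133² = 328.09 µm

P80 = 328.1 µm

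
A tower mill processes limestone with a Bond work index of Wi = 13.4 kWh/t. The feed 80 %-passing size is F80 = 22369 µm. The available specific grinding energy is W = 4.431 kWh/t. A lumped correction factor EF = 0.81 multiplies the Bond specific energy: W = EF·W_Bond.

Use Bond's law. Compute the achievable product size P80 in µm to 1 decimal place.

Bond: W = 10·Wi·(1/√P80 − 1/√F80)
W_Bond = W / EF = 4.431 / 0.81 = 5.4704 kWh/t
P80^(−½) = W_Bond/(10 Wi) + F80^(−½)
  = 5.4704/(10·13.4) + 1/√22369 = 0.040824 + 0.006686 = 0.047510
P80 = (1/0.047510)² = 21.0483² = 443.03 µm

P80 = 443.0 µm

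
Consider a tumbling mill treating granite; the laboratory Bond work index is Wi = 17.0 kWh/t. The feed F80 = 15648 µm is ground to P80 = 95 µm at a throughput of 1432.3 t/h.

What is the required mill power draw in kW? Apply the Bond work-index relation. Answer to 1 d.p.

P = 23035.2 kW

W_Bond = 10·Wi·(1/√P₈₀ − 1/√F₈₀)
W = 10·17.0·(1/√95 − 1/√15648) = 10·17.0·(0.094604) = 16.0826 kWh/t
Mill draw = 16.0826 × 1432.3 = 23035.2 kW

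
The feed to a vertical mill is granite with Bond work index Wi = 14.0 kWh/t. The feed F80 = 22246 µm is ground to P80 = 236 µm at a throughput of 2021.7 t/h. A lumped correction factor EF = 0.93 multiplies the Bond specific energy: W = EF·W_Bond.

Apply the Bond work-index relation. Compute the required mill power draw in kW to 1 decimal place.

Bond: W = 10·Wi·(1/√P80 − 1/√F80)
W = 10·14.0·(1/√236 − 1/√22246) = 10·14.0·(0.058390) = 8.1746 kWh/t
W_actual = 0.93 × 8.1746 = 7.6024 kWh/t
P = W·T = 7.6024·2021.7 = 15369.7 kW

P = 15369.7 kW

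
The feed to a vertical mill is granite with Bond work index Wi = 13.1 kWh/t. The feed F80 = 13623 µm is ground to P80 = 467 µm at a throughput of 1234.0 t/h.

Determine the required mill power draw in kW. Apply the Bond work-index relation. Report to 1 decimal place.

Bond: W = 10·Wi·(1/√P80 − 1/√F80)
W = 10·13.1·(1/√467 − 1/√13623) = 10·13.1·(0.037707) = 4.9396 kWh/t
Mill draw = 4.9396 × 1234.0 = 6095.5 kW

P = 6095.5 kW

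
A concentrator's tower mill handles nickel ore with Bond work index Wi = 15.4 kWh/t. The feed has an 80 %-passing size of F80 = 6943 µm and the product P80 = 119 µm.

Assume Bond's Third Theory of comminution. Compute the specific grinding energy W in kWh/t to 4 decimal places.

W = 12.2690 kWh/t

W_Bond = 10·Wi·(1/√P₈₀ − 1/√F₈₀)
1/√119 = 0.091670;  1/√6943 = 0.012001
W = 10·15.4·(0.091670 − 0.012001) = 12.2690 kWh/t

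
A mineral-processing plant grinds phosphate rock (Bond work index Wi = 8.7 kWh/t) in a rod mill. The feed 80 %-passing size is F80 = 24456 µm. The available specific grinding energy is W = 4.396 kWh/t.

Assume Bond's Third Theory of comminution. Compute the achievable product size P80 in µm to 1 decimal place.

Bond: W = 10·Wi·(1/√P80 − 1/√F80)
P80^-0.5 = F80^-0.5 + W/(10 Wi)
  = 4.3960/(10·8.7) + 1/√24456 = 0.050529 + 0.006395 = 0.056923
P80 = (1/0.056923)² = 17.5675² = 308.62 µm

P80 = 308.6 µm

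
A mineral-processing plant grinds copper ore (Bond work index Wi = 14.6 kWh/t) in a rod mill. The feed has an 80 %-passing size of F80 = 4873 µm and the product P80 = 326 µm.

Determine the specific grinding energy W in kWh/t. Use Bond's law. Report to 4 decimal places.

W = 5.9947 kWh/t

W_Bond = 10·Wi·(1/√P₈₀ − 1/√F₈₀)
1/√326 = 0.055385;  1/√4873 = 0.014325
W = 10·14.6·(0.055385 − 0.014325) = 5.9947 kWh/t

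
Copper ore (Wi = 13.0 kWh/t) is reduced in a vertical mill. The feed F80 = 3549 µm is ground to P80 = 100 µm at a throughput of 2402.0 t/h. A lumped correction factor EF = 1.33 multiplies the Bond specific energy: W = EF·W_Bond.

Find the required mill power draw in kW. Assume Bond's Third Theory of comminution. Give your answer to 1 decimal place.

P = 34559.3 kW

W = 10·Wi·(P80^(-½) − F80^(-½))
W = 10·13.0·(1/√100 − 1/√3549) = 10·13.0·(0.083214) = 10.8178 kWh/t
Corrected W = EF·W_Bond = 1.33·10.8178 = 14.3877 kWh/t
P = W·T = 14.3877·2402.0 = 34559.3 kW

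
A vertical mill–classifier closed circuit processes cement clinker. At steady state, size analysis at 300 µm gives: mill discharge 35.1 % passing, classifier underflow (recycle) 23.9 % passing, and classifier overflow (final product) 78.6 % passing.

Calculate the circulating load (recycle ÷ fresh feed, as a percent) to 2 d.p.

Mass balance on the −300 µm fraction:
Fd + Rd = Ru + Fo ⇒ R/F = (o−d)/(d−u)
r = (78.6 − 35.1)/(35.1 − 23.9) = 43.5/11.2 = 3.8839
CL = 100·r = 388.39 %

CL = 388.39 %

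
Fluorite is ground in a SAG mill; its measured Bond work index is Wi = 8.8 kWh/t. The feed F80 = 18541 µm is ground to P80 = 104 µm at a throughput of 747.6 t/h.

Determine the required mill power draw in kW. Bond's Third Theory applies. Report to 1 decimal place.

P = 5968.0 kW

W_Bond = 10·Wi·(1/√P₈₀ − 1/√F₈₀)
W = 10·8.8·(1/√104 − 1/√18541) = 10·8.8·(0.090714) = 7.9828 kWh/t
P_mill = W·ṁ = 7.9828·747.6 = 5968.0 kW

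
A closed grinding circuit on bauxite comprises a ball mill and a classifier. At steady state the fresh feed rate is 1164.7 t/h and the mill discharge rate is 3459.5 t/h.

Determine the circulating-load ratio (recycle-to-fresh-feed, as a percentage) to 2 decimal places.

CL = 197.03 %

Discharge = new feed + return, hence
R = M − F = 3459.5 − 1164.7 = 2294.8 t/h
CL = 100·R/F = 100·2294.8/1164.7 = 197.03 %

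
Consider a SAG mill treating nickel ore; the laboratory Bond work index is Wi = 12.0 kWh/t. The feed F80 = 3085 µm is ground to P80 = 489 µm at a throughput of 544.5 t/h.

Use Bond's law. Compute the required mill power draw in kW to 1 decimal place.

W = 10 Wi (P80^-0.5 − F80^-0.5)
W = 10·12.0·(1/√489 − 1/√3085) = 10·12.0·(0.027217) = 3.2661 kWh/t
P_mill = W·ṁ = 3.2661·544.5 = 1778.4 kW

P = 1778.4 kW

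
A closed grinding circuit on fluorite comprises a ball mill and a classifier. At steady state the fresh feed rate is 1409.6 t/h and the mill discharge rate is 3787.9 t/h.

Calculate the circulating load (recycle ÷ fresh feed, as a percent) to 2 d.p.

Steady state: M = F + R.
R = M − F = 3787.9 − 1409.6 = 2378.3 t/h
CL = 100·R/F = 100·2378.3/1409.6 = 168.72 %

CL = 168.72 %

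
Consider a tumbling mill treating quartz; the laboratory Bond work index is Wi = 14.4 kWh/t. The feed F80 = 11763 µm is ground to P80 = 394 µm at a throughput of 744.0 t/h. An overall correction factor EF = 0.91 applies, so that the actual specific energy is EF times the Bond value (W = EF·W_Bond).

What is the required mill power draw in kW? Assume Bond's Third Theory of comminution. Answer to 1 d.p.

W_Bond = 10·Wi·(1/√P₈₀ − 1/√F₈₀)
W = 10·14.4·(1/√394 − 1/√11763) = 10·14.4·(0.041159) = 5.9269 kWh/t
Corrected W = EF·W_Bond = 0.91·5.9269 = 5.3935 kWh/t
Mill draw = 5.3935 × 744.0 = 4012.8 kW

P = 4012.8 kW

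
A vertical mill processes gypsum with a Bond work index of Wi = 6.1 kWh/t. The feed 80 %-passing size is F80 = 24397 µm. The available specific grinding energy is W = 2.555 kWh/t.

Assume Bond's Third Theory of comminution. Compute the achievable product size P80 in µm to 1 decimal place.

P80 = 428.9 µm

W = 10 Wi / √P80 − 10 Wi / √F80
1/√P80 = 1/√F80 + W/(10·Wi)
  = 2.5550/(10·6.1) + 1/√24397 = 0.041885 + 0.006402 = 0.048287
P80 = (1/0.048287)² = 20.7093² = 428.88 µm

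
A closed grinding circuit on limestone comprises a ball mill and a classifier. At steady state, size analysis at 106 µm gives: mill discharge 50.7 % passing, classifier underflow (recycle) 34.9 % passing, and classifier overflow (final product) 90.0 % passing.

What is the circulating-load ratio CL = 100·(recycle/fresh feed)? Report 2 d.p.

CL = 248.73 %

Classifier node, passing 106 µm:
(1+r)d = ru + o → r = (o−d)/(d−u)
r = (90.0 − 50.7)/(50.7 − 34.9) = 39.3/15.8 = 2.4873
CL = 100·r = 248.73 %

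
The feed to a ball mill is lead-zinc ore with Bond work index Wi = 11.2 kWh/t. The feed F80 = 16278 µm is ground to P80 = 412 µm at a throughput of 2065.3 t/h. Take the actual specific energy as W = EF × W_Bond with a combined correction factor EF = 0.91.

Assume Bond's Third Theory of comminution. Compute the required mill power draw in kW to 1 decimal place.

P = 8720.5 kW

Bond: W = 10·Wi·(1/√P80 − 1/√F80)
W = 10·11.2·(1/√412 − 1/√16278) = 10·11.2·(0.041429) = 4.6400 kWh/t
Apply correction: 4.6400 × 0.91 = 4.2224 kWh/t
P = W·T = 4.2224·2065.3 = 8720.5 kW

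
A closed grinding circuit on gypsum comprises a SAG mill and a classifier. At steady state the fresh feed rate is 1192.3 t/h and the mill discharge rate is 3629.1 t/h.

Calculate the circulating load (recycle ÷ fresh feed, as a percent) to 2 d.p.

Steady state: M = F + R.
R = M − F = 3629.1 − 1192.3 = 2436.8 t/h
CL = 100·R/F = 100·2436.8/1192.3 = 204.38 %

CL = 204.38 %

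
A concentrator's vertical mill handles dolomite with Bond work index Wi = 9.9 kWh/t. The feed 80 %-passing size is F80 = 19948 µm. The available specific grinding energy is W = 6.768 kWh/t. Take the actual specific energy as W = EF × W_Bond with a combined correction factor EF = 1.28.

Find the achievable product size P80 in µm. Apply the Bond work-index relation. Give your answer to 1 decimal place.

W_Bond = 10·Wi·(1/√P₈₀ − 1/√F₈₀)
W_Bond = W / EF = 6.768 / 1.28 = 5.2875 kWh/t
P80^-0.5 = F80^-0.5 + W_Bond/(10 Wi)
  = 5.2875/(10·9.9) + 1/√19948 = 0.053409 + 0.007080 = 0.060489
P80 = (1/0.060489)² = 16.5318² = 273.30 µm

P80 = 273.3 µm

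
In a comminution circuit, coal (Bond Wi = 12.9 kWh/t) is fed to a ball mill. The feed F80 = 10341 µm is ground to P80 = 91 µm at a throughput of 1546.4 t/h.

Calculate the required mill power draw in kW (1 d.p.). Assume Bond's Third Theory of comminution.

W = 10 Wi (P80^-0.5 − F80^-0.5)
W = 10·12.9·(1/√91 − 1/√10341) = 10·12.9·(0.094995) = 12.2543 kWh/t
Power = W × throughput = 12.2543 kWh/t × 1546.4 t/h = 18950.1 kW

P = 18950.1 kW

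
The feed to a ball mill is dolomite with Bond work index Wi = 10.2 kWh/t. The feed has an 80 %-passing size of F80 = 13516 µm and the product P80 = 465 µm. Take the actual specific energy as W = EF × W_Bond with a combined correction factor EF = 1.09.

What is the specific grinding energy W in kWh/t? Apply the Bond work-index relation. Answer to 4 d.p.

W = 4.1995 kWh/t

W = 10·Wi·[P80^(−½) − F80^(−½)]
1/√465 = 0.046374;  1/√13516 = 0.008602
W = 10·10.2·(0.046374 − 0.008602) = 3.8528 kWh/t
W_actual = 1.09 × 3.8528 = 4.1995 kWh/t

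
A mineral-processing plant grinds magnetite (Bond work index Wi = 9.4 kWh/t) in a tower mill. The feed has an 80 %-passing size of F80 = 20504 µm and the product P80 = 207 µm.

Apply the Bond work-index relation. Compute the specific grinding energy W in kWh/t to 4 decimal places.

W = 5.8770 kWh/t

Bond:  W = 10 Wi (1/√P − 1/√F)
1/√207 = 0.069505;  1/√20504 = 0.006984
W = 10·9.4·(0.069505 − 0.006984) = 5.8770 kWh/t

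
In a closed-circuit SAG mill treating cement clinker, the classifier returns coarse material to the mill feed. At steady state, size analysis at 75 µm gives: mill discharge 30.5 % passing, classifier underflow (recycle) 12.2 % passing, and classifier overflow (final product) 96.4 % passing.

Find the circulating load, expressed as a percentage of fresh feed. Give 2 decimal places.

Let r = R/F. Size balance at 75 µm:
(1+r)·d = r·u + o ⇒ r = (o−d)/(d−u)
r = (96.4 − 30.5)/(30.5 − 12.2) = 65.9/18.3 = 3.6011
CL = 100·r = 360.11 %

CL = 360.11 %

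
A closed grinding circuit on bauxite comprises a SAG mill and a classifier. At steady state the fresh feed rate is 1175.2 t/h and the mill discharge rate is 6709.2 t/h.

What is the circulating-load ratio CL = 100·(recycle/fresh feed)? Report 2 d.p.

M = F + R at steady state, so:
R = M − F = 6709.2 − 1175.2 = 5534.0 t/h
CL = 100·R/F = 100·5534.0/1175.2 = 470.90 %

CL = 470.90 %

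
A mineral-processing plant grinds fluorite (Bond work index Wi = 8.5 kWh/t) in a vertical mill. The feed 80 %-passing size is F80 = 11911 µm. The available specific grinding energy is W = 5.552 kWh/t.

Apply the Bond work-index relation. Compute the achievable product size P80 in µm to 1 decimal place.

W = 10·Wi·(P80^(-½) − F80^(-½))
⇒ 1/√P80 = W/(10·Wi) + 1/√F80
  = 5.5520/(10·8.5) + 1/√11911 = 0.065318 + 0.009163 = 0.074480
P80 = (1/0.074480)² = 13.4264² = 180.27 µm

P80 = 180.3 µm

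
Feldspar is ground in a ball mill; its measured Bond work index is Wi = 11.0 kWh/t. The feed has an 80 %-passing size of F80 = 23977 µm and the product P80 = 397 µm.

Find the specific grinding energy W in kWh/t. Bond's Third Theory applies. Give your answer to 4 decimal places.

W = 4.8104 kWh/t

W_Bond = 10·Wi·(1/√P₈₀ − 1/√F₈₀)
1/√397 = 0.050189;  1/√23977 = 0.006458
W = 10·11.0·(0.050189 − 0.006458) = 4.8104 kWh/t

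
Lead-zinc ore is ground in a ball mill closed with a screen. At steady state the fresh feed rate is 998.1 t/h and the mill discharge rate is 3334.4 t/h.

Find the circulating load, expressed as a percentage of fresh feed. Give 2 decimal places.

Discharge = new feed + return, hence
R = M − F = 3334.4 − 998.1 = 2336.3 t/h
CL = 100·R/F = 100·2336.3/998.1 = 234.07 %

CL = 234.07 %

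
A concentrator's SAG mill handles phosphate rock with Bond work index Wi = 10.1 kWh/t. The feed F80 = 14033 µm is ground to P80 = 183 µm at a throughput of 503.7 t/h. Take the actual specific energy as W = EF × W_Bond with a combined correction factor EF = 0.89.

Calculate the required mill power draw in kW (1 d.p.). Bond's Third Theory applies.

P = 2964.8 kW

Bond:  W = 10 Wi (1/√P − 1/√F)
W = 10·10.1·(1/√183 − 1/√14033) = 10·10.1·(0.065481) = 6.6135 kWh/t
W_actual = 0.89 × 6.6135 = 5.8860 kWh/t
P_mill = W·ṁ = 5.8860·503.7 = 2964.8 kW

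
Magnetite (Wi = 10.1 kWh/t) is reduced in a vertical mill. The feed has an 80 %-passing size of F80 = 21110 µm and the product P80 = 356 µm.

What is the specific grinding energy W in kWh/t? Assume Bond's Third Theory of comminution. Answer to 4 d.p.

W = 10 Wi / √P80 − 10 Wi / √F80
1/√356 = 0.053000;  1/√21110 = 0.006883
W = 10·10.1·(0.053000 − 0.006883) = 4.6578 kWh/t

W = 4.6578 kWh/t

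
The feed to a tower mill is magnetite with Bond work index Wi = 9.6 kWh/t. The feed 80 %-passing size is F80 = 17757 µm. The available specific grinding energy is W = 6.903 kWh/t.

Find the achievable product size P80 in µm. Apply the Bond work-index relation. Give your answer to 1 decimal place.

P80 = 158.6 µm

W = 10·Wi·[P80^(−½) − F80^(−½)]
⇒ 1/√P80 = W/(10 Wi) + 1/√F80
  = 6.9030/(10·9.6) + 1/√17757 = 0.071906 + 0.007504 = 0.079411
P80 = (1/0.079411)² = 12.5928² = 158.58 µm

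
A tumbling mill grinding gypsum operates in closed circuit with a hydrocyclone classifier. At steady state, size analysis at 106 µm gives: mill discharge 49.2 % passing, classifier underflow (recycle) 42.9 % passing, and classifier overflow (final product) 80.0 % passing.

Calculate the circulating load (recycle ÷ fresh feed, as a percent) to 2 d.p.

Classifier node, passing 106 µm:
d + r·d = r·u + o → r(d−u) = o−d
r = (80.0 − 49.2)/(49.2 − 42.9) = 30.8/6.3 = 4.8889
CL = 100·r = 488.89 %

CL = 488.89 %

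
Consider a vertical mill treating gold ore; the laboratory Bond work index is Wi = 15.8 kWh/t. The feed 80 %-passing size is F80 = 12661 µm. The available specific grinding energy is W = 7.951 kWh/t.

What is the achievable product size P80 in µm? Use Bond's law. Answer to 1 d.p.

P80 = 285.2 µm

Bond:  W = 10 Wi (1/√P − 1/√F)
1/√P80 = 1/√F80 + W/(10·Wi)
  = 7.9510/(10·15.8) + 1/√12661 = 0.050323 + 0.008887 = 0.059210
P80 = (1/0.059210)² = 16.8890² = 285.24 µm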